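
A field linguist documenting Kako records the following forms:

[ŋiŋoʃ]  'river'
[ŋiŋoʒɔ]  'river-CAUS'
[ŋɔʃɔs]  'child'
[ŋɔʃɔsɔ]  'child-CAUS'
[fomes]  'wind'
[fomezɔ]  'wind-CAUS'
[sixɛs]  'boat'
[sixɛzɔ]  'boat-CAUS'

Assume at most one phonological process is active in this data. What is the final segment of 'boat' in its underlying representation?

/z/

In [sixɛs] and [sixɛzɔ] the final segment of 'boat' alternates: [s] ~ [z].
But 'child' keeps [s] in both environments ([ŋɔʃɔs], [ŋɔʃɔsɔ]), so there is no rule changing /s/ to [z] before the CAUS suffix.
Therefore /z/ is basic and [s] is derived by word-final obstruent devoicing (voiced obstruents become voiceless word-finally).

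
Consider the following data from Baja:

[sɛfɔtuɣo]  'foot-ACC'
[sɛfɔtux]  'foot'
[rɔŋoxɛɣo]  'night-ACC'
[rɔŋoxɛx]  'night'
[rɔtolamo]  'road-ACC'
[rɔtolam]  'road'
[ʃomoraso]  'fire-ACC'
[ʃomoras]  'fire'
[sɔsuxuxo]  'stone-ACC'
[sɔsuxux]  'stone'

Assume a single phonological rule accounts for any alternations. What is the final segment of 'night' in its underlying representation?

/ɣ/

The stem for 'night' ends in [ɣ] in [rɔŋoxɛɣo] but [x] in [rɔŋoxɛx].
Compare 'stone', with invariant [x] in [sɔsuxuxo] and [sɔsuxux]: an analysis with underlying /x/ and a rule producing [ɣ] before the ACC suffix would wrongly predict alternation here too.
The alternation reflects word-final obstruent devoicing: voiced obstruents become voiceless word-finally. /ɣ/ is underlying.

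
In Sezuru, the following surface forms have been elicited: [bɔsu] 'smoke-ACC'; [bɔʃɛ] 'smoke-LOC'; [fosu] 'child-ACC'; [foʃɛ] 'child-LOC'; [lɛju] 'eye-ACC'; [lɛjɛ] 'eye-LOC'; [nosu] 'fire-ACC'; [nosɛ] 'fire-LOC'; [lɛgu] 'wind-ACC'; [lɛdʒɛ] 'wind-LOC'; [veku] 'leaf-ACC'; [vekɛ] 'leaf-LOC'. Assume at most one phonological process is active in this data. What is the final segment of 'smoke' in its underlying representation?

The root 'smoke' surfaces as [bɔsu] and [bɔʃɛ], with a stem-final [s] ~ [ʃ] alternation.
The stem 'fire' ([nosu], [nosɛ]) shows [s] unchanged in both environments, so [s] cannot be basic with [ʃ] derived before the LOC suffix.
Therefore /ʃ/ is basic and [s] is derived by depalatalization (palato-alveolar /dʒ/ and /ʃ/ become [g] and [s] when no front vowel follows).

/ʃ/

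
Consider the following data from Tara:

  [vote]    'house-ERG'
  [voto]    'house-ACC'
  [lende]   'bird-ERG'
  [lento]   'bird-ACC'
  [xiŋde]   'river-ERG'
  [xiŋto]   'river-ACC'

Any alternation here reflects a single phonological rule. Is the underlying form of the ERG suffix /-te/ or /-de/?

/-de/

The ERG suffix surfaces as [-de] and [-te], depending on the final segment of the stem.
By contrast the ACC suffix keeps its initial [t] throughout — that segment must be underlying.
So the underlying form is /-de/, and voiced stops become voiceless after a vowel.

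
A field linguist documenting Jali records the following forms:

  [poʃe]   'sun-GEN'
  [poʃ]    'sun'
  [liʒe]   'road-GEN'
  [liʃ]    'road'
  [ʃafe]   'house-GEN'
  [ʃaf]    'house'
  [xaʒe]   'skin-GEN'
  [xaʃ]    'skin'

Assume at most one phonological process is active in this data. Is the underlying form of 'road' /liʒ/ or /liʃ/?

/liʒ/

The root 'road' surfaces as [liʒe] and [liʃ], with a stem-final [ʒ] ~ [ʃ] alternation.
If /ʃ/ were underlying and a rule turned it into [ʒ] before the GEN suffix, 'sun' would also alternate; but it has [ʃ] in both [poʃe] and [poʃ].
The underlying segment must be /ʒ/; voiced obstruents become voiceless word-finally, yielding [ʃ] there.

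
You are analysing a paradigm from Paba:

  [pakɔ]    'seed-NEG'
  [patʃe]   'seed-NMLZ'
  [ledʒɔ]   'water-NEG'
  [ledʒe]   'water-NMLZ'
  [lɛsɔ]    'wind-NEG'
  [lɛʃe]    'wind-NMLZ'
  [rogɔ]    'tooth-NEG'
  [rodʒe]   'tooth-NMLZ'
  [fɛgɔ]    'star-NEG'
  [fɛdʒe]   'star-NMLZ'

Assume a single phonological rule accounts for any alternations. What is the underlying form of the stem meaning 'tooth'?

/rog/

The root 'tooth' surfaces as [rogɔ] and [rodʒe], with a stem-final [g] ~ [dʒ] alternation.
If /dʒ/ were underlying and a rule turned it into [g] before the NEG suffix, 'water' would also alternate; but it has [dʒ] in both [ledʒɔ] and [ledʒe].
So /g/ is underlying, and a rule of palatalization before a front vowel — /k/, /g/ and /s/ become palato-alveolar [tʃ], [dʒ] and [ʃ] before a front vowel — gives [dʒ].
Hence 'tooth' is /rog/ underlyingly.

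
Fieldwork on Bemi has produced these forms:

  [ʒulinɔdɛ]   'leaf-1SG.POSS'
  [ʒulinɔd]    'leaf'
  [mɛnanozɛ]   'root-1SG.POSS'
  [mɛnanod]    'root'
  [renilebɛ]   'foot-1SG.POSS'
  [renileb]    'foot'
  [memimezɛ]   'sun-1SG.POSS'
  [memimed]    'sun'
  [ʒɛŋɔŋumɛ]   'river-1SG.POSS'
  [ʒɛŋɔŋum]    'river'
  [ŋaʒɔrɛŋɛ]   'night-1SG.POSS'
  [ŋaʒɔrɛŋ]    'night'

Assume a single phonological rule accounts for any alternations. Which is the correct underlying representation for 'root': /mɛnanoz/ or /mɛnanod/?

In [mɛnanozɛ] and [mɛnanod] the final segment of 'root' alternates: [z] ~ [d].
If /d/ were underlying and a rule turned it into [z] before the 1SG.POSS suffix, 'leaf' would also alternate; but it has [d] in both [ʒulinɔdɛ] and [ʒulinɔd].
Therefore /z/ is basic and [d] is derived by word-final hardening (voiced fricatives become stops word-finally).

/mɛnanoz/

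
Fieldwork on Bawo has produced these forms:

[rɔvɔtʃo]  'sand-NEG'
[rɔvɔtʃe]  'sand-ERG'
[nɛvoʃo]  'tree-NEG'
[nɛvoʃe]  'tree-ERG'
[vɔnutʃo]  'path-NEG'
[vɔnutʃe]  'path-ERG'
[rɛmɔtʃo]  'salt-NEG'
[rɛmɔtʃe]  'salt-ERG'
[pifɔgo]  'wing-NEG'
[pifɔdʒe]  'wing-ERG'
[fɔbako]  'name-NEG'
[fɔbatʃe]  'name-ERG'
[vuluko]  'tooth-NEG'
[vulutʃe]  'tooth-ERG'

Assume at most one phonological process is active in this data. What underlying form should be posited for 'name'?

The root 'name' surfaces as [fɔbako] and [fɔbatʃe], with a stem-final [k] ~ [tʃ] alternation.
The stem 'salt' ([rɛmɔtʃo], [rɛmɔtʃe]) shows [tʃ] unchanged in both environments, so [tʃ] cannot be basic with [k] derived before the NEG suffix.
Therefore /k/ is basic and [tʃ] is derived by palatalization before a front vowel (/k/ and /g/ become palato-alveolar [tʃ] and [dʒ] before a front vowel).

/fɔbak/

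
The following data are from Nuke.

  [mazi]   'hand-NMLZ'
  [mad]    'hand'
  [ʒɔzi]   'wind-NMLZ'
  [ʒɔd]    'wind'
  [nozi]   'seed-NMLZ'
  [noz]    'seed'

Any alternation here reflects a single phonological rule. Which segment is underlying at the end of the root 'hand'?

In [mazi] and [mad] the final segment of 'hand' alternates: [z] ~ [d].
Compare 'seed', with invariant [z] in [nozi] and [noz]: an analysis with underlying /z/ and a rule producing [d] in isolation would wrongly predict alternation here too.
The alternation reflects intervocalic spirantization: voiced stops become fricatives between vowels. /d/ is underlying.

/d/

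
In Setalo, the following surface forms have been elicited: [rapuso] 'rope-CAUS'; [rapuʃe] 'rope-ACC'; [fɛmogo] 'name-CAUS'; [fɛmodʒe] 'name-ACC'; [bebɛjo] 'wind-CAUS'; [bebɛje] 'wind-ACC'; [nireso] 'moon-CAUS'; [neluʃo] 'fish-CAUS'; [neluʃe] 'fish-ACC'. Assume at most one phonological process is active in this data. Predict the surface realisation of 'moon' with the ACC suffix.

'rope' shows [s] ~ [ʃ] at the end of the stem ([rapuso] vs [rapuʃe]).
The stem 'fish' ([neluʃo], [neluʃe]) shows [ʃ] unchanged in both environments, so [ʃ] cannot be basic with [s] derived before the CAUS suffix.
The underlying segment must be /s/; /g/ and /s/ become palato-alveolar [dʒ] and [ʃ] before a front vowel, yielding [ʃ] there.
The one attested form of 'moon', [nireso], shows underlying /nires/. Applying the same rule before a front vowel gives [nireʃe].

[nireʃe]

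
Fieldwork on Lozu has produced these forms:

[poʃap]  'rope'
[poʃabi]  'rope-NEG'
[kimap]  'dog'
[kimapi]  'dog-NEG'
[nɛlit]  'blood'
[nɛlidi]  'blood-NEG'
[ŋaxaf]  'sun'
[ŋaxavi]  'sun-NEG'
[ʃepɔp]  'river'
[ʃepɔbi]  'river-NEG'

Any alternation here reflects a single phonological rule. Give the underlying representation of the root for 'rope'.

In [poʃap] and [poʃabi] the final segment of 'rope' alternates: [p] ~ [b].
The stem 'dog' ([kimap], [kimapi]) shows [p] unchanged in both environments, so [p] cannot be basic with [b] derived before the NEG suffix.
The underlying segment must be /b/; voiced obstruents become voiceless word-finally, yielding [p] there.

/poʃab/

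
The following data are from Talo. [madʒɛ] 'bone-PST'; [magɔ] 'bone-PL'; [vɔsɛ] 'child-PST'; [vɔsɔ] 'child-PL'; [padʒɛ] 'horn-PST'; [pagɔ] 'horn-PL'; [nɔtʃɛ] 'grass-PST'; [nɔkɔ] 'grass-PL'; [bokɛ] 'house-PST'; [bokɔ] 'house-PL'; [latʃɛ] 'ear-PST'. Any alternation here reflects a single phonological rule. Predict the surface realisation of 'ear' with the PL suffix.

'grass' shows [tʃ] ~ [k] at the end of the stem ([nɔtʃɛ] vs [nɔkɔ]).
If /k/ were underlying and a rule turned it into [tʃ] before the PST suffix, 'house' would also alternate; but it has [k] in both [bokɛ] and [bokɔ].
The alternation reflects depalatalization: palato-alveolar /tʃ/ and /dʒ/ become [k] and [g] when no front vowel follows. /tʃ/ is underlying.
From [latʃɛ] the stem 'ear' is /latʃ/; when no front vowel follows this yields [lakɔ].

[lakɔ]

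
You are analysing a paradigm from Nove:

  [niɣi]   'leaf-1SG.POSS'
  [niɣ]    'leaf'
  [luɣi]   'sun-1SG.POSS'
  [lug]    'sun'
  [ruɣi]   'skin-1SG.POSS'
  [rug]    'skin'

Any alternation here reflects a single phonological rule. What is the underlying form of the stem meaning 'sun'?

'sun' shows [ɣ] ~ [g] at the end of the stem ([luɣi] vs [lug]).
Compare 'leaf', with invariant [ɣ] in [niɣi] and [niɣ]: an analysis with underlying /ɣ/ and a rule producing [g] in isolation would wrongly predict alternation here too.
The alternation reflects intervocalic spirantization: voiced stops become fricatives between vowels. /g/ is underlying.

/lug/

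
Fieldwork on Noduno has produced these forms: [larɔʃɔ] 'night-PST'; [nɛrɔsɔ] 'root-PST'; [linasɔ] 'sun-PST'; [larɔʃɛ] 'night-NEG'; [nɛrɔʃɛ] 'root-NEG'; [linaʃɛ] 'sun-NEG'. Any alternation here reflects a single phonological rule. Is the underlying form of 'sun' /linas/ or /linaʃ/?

/linas/

The stem for 'sun' ends in [ʃ] in [linaʃɛ] but [s] in [linasɔ].
If /ʃ/ were underlying and a rule turned it into [s] before the PST suffix, 'night' would also alternate; but it has [ʃ] in both [larɔʃɛ] and [larɔʃɔ].
The underlying segment must be /s/; /s/ becomes palato-alveolar [ʃ] before a front vowel, yielding [ʃ] there.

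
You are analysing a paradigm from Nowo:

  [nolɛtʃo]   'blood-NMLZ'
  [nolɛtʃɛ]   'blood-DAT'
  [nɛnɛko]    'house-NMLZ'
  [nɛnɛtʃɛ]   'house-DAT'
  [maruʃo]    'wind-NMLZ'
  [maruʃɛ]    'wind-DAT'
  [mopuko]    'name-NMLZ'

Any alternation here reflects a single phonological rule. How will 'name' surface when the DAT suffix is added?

[moputʃɛ]

The stem for 'house' ends in [k] in [nɛnɛko] but [tʃ] in [nɛnɛtʃɛ].
But 'blood' keeps [tʃ] in both environments ([nolɛtʃo], [nolɛtʃɛ]), so there is no rule changing /tʃ/ to [k] before the NMLZ suffix.
The underlying segment must be /k/; /k/ becomes palato-alveolar [tʃ] before a front vowel, yielding [tʃ] there.
The one attested form of 'name', [mopuko], shows underlying /mopuk/. Applying the same rule before a front vowel gives [moputʃɛ].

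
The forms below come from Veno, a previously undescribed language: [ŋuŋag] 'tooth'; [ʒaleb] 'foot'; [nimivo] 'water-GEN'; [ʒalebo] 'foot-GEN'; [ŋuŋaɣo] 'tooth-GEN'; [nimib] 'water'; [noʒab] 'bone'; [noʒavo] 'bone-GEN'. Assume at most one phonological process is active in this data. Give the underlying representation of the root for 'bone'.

The stem for 'bone' ends in [b] in [noʒab] but [v] in [noʒavo].
The stem 'foot' ([ʒaleb], [ʒalebo]) shows [b] unchanged in both environments, so [b] cannot be basic with [v] derived before the GEN suffix.
The underlying segment must be /v/; voiced fricatives become stops word-finally, yielding [b] there.

/noʒav/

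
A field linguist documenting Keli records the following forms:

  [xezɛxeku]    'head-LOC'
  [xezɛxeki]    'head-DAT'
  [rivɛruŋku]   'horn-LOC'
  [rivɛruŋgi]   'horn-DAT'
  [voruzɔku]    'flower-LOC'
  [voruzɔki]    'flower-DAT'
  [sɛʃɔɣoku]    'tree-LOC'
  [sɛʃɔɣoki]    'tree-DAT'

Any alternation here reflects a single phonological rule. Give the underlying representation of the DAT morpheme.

The DAT suffix surfaces as [-gi] and [-ki], depending on the final segment of the stem.
By contrast the LOC suffix keeps its initial [k] throughout — that segment must be underlying.
So the underlying form is /-gi/, and voiced stops become voiceless after a vowel.

/-gi/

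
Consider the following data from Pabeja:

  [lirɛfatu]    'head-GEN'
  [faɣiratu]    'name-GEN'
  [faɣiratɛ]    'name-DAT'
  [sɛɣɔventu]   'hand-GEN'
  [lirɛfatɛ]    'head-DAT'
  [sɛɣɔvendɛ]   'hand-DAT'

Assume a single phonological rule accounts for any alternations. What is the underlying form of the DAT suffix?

The DAT morpheme has two allomorphs, [-dɛ] and [-tɛ].
The GEN suffix, which begins with [t], is invariant after every stem; so [t] is not altered by any rule here.
So the underlying form is /-dɛ/, and voiced stops become voiceless after a vowel.

/-dɛ/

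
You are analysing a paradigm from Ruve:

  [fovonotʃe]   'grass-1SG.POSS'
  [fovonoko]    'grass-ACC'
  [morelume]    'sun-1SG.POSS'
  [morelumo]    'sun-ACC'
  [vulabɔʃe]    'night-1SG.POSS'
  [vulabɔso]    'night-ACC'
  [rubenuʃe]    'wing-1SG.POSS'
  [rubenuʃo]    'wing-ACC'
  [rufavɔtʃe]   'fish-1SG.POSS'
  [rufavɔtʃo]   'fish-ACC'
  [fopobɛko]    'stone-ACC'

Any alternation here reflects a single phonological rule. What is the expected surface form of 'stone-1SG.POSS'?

[fopobɛtʃe]

The stem for 'grass' ends in [tʃ] in [fovonotʃe] but [k] in [fovonoko].
Compare 'fish', with invariant [tʃ] in [rufavɔtʃe] and [rufavɔtʃo]: an analysis with underlying /tʃ/ and a rule producing [k] before the ACC suffix would wrongly predict alternation here too.
The alternation reflects palatalization before a front vowel: /k/ and /s/ become palato-alveolar [tʃ] and [ʃ] before a front vowel. /k/ is underlying.
From [fopobɛko] the stem 'stone' is /fopobɛk/; before a front vowel this yields [fopobɛtʃe].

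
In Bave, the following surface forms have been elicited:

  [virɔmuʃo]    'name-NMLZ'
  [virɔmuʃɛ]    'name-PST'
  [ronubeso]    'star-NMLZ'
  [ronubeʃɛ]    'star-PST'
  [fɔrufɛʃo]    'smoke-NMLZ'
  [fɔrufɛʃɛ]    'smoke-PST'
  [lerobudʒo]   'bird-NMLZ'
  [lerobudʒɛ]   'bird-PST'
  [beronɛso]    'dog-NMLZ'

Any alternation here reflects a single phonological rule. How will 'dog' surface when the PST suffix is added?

[beronɛʃɛ]

'star' shows [s] ~ [ʃ] at the end of the stem ([ronubeso] vs [ronubeʃɛ]).
Compare 'smoke', with invariant [ʃ] in [fɔrufɛʃo] and [fɔrufɛʃɛ]: an analysis with underlying /ʃ/ and a rule producing [s] before the NMLZ suffix would wrongly predict alternation here too.
The alternation reflects palatalization before a front vowel: /s/ becomes palato-alveolar [ʃ] before a front vowel. /s/ is underlying.
The one attested form of 'dog', [beronɛso], shows underlying /beronɛs/. Applying the same rule before a front vowel gives [beronɛʃɛ].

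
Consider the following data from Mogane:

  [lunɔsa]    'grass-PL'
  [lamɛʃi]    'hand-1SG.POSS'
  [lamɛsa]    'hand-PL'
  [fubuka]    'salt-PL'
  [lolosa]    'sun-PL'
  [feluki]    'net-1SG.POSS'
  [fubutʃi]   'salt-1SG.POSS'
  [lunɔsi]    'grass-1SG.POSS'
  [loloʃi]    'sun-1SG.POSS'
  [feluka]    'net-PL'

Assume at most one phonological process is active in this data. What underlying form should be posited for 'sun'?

The stem for 'sun' ends in [s] in [lolosa] but [ʃ] in [loloʃi].
If /s/ were underlying and a rule turned it into [ʃ] before the 1SG.POSS suffix, 'grass' would also alternate; but it has [s] in both [lunɔsa] and [lunɔsi].
So /ʃ/ is underlying, and a rule of depalatalization — palato-alveolar /tʃ/ and /ʃ/ become [k] and [s] when no front vowel follows — gives [s].
Hence 'sun' is /loloʃ/ underlyingly.

/loloʃ/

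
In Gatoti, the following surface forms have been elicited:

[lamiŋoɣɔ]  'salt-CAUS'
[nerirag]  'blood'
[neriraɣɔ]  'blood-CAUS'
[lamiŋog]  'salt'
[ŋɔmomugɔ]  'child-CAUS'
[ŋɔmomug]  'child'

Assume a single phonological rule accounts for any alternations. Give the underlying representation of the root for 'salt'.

/lamiŋoɣ/

The stem for 'salt' ends in [g] in [lamiŋog] but [ɣ] in [lamiŋoɣɔ].
Compare 'child', with invariant [g] in [ŋɔmomug] and [ŋɔmomugɔ]: an analysis with underlying /g/ and a rule producing [ɣ] before the CAUS suffix would wrongly predict alternation here too.
The underlying segment must be /ɣ/; voiced fricatives become stops word-finally, yielding [g] there.
The underlying form of 'salt' is therefore /lamiŋoɣ/.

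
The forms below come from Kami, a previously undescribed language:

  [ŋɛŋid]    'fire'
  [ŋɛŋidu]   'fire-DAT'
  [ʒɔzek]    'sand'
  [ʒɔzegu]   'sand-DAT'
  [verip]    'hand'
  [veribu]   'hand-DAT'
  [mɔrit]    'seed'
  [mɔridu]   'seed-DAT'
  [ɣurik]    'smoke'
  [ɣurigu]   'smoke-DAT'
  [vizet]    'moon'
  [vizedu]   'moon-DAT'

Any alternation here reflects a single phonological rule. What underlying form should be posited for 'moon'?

'moon' shows [t] ~ [d] at the end of the stem ([vizet] vs [vizedu]).
The stem 'fire' ([ŋɛŋid], [ŋɛŋidu]) shows [d] unchanged in both environments, so [d] cannot be basic with [t] derived in isolation.
The underlying segment must be /t/; voiceless stops become voiced between vowels, yielding [d] there.

/vizet/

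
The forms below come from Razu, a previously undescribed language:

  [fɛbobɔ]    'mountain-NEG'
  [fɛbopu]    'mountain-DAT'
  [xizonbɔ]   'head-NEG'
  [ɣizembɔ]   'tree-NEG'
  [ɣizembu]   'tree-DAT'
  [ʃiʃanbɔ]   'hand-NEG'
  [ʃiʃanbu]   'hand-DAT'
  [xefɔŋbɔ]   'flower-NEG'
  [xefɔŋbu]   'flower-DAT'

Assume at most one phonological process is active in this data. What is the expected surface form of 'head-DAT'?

The DAT morpheme has two allomorphs, [-bu] and [-pu].
By contrast the NEG suffix keeps its initial [b] throughout — that segment must be underlying.
So the underlying form is /-pu/, and voiceless stops become voiced after a nasal.
After 'head', which ends in a nasal, the suffix surfaces as [-bu], giving [xizonbu].

[xizonbu]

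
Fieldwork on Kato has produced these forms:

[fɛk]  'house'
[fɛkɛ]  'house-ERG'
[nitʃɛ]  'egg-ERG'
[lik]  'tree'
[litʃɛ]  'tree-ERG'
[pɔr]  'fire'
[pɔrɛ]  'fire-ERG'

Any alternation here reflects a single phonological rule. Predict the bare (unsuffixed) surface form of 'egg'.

The root 'tree' surfaces as [lik] and [litʃɛ], with a stem-final [k] ~ [tʃ] alternation.
But 'house' keeps [k] in both environments ([fɛk], [fɛkɛ]), so there is no rule changing /k/ to [tʃ] before the ERG suffix.
The alternation reflects depalatalization: palato-alveolar /tʃ/ becomes [k] when no front vowel follows. /tʃ/ is underlying.
The one attested form of 'egg', [nitʃɛ], shows underlying /nitʃ/. Applying the same rule when no front vowel follows gives [nik].

[nik]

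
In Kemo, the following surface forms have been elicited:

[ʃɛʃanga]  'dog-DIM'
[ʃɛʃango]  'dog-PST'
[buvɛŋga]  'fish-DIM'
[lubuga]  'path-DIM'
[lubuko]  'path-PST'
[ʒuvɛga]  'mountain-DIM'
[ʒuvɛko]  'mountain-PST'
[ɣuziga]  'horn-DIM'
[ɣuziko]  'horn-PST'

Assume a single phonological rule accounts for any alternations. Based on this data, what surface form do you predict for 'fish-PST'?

[buvɛŋgo]

The PST morpheme has two allomorphs, [-go] and [-ko].
By contrast the DIM suffix keeps its initial [g] throughout — that segment must be underlying.
So the underlying form is /-ko/, and voiceless stops become voiced after a nasal.
After 'fish', which ends in a nasal, the suffix surfaces as [-go], giving [buvɛŋgo].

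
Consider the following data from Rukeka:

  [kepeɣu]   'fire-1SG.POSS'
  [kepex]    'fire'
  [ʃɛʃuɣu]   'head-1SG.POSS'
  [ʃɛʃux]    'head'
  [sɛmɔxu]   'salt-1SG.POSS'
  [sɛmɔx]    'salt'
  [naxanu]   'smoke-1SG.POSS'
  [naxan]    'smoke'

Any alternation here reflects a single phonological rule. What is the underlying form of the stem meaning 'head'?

The root 'head' surfaces as [ʃɛʃuɣu] and [ʃɛʃux], with a stem-final [ɣ] ~ [x] alternation.
If /x/ were underlying and a rule turned it into [ɣ] before the 1SG.POSS suffix, 'salt' would also alternate; but it has [x] in both [sɛmɔxu] and [sɛmɔx].
So /ɣ/ is underlying, and a rule of word-final obstruent devoicing — voiced obstruents become voiceless word-finally — gives [x].

/ʃɛʃuɣ/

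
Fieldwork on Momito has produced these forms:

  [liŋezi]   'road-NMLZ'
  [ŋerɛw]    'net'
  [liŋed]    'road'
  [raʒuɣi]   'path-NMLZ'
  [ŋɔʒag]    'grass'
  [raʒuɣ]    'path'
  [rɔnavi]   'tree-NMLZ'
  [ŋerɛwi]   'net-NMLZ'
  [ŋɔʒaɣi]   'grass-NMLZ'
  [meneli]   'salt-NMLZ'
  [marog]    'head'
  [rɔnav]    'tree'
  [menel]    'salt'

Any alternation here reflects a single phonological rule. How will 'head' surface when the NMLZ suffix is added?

[maroɣi]

The root 'grass' surfaces as [ŋɔʒag] and [ŋɔʒaɣi], with a stem-final [g] ~ [ɣ] alternation.
If /ɣ/ were underlying and a rule turned it into [g] in isolation, 'path' would also alternate; but it has [ɣ] in both [raʒuɣ] and [raʒuɣi].
The alternation reflects intervocalic spirantization: voiced stops become fricatives between vowels. /g/ is underlying.
The one attested form of 'head', [marog], shows underlying /marog/. Applying the same rule between vowels gives [maroɣi].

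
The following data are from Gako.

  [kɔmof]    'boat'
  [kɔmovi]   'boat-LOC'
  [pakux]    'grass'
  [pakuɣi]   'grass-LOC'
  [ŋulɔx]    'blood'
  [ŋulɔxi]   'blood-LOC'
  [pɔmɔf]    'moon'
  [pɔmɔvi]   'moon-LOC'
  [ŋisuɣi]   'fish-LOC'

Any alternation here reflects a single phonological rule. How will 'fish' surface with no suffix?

[ŋisux]

'grass' shows [x] ~ [ɣ] at the end of the stem ([pakux] vs [pakuɣi]).
If /x/ were underlying and a rule turned it into [ɣ] before the LOC suffix, 'blood' would also alternate; but it has [x] in both [ŋulɔx] and [ŋulɔxi].
So /ɣ/ is underlying, and a rule of word-final obstruent devoicing — voiced obstruents become voiceless word-finally — gives [x].
From [ŋisuɣi] the stem 'fish' is /ŋisuɣ/; word-finally this yields [ŋisux].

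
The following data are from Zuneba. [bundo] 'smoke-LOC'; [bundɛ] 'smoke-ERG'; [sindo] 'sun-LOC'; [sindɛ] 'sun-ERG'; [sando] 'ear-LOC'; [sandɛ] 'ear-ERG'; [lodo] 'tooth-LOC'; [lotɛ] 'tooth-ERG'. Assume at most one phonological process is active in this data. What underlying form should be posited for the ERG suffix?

The ERG suffix surfaces as [-dɛ] and [-tɛ], depending on the final segment of the stem.
The LOC suffix, which begins with [d], is invariant after every stem; so [d] is not altered by any rule here.
The ERG suffix is therefore /-tɛ/ underlyingly, with post-nasal voicing: voiceless stops become voiced after a nasal.

/-tɛ/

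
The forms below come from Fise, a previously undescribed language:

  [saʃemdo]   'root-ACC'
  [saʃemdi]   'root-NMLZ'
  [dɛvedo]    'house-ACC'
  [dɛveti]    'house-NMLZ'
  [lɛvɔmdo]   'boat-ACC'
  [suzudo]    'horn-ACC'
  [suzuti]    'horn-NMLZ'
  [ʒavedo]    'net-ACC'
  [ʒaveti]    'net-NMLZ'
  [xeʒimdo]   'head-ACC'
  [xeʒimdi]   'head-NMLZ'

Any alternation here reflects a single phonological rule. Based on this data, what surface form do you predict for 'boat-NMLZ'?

The NMLZ morpheme has two allomorphs, [-di] and [-ti].
By contrast the ACC suffix keeps its initial [d] throughout — that segment must be underlying.
The NMLZ suffix is therefore /-ti/ underlyingly, with post-nasal voicing: voiceless stops become voiced after a nasal.
After 'boat', which ends in a nasal, the suffix surfaces as [-di], giving [lɛvɔmdi].

[lɛvɔmdi]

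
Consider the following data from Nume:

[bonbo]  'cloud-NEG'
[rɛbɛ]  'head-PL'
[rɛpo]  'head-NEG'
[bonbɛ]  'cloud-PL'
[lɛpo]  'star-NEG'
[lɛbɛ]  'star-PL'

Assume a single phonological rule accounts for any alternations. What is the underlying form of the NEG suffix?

The NEG morpheme has two allomorphs, [-bo] and [-po].
By contrast the PL suffix keeps its initial [b] throughout — that segment must be underlying.
So the underlying form is /-po/, and voiceless stops become voiced after a nasal.

/-po/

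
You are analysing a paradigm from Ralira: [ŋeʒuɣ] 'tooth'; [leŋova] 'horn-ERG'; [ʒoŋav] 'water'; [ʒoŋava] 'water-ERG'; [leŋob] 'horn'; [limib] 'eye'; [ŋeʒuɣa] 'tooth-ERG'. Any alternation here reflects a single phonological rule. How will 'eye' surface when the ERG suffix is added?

[limiva]

'horn' shows [b] ~ [v] at the end of the stem ([leŋob] vs [leŋova]).
The stem 'water' ([ʒoŋav], [ʒoŋava]) shows [v] unchanged in both environments, so [v] cannot be basic with [b] derived in isolation.
The underlying segment must be /b/; voiced stops become fricatives between vowels, yielding [v] there.
The one attested form of 'eye', [limib], shows underlying /limib/. Applying the same rule between vowels gives [limiva].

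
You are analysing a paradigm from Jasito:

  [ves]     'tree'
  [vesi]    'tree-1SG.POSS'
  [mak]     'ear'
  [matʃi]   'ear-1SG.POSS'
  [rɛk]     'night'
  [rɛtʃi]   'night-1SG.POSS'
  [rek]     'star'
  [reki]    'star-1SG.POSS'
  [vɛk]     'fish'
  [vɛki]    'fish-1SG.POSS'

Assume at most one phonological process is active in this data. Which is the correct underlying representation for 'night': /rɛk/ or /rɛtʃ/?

The root 'night' surfaces as [rɛk] and [rɛtʃi], with a stem-final [k] ~ [tʃ] alternation.
Compare 'fish', with invariant [k] in [vɛk] and [vɛki]: an analysis with underlying /k/ and a rule producing [tʃ] before the 1SG.POSS suffix would wrongly predict alternation here too.
Therefore /tʃ/ is basic and [k] is derived by depalatalization (palato-alveolar /tʃ/ becomes [k] when no front vowel follows).

/rɛtʃ/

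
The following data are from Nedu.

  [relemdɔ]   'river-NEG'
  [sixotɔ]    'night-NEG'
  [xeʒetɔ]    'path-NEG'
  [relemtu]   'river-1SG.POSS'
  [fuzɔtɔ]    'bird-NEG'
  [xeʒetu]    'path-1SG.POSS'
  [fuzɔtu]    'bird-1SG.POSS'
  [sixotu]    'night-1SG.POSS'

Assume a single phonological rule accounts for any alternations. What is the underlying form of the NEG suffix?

The NEG suffix surfaces as [-dɔ] and [-tɔ], depending on the final segment of the stem.
The 1SG.POSS suffix, which begins with [t], is invariant after every stem; so [t] is not altered by any rule here.
So the underlying form is /-dɔ/, and voiced stops become voiceless after a vowel.

/-dɔ/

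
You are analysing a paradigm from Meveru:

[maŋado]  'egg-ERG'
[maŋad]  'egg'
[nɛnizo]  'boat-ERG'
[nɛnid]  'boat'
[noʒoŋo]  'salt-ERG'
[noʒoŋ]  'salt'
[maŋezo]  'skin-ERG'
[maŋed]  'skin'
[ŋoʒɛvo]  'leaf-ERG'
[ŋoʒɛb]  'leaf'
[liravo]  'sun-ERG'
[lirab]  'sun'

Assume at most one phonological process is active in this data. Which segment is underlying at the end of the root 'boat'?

The stem for 'boat' ends in [z] in [nɛnizo] but [d] in [nɛnid].
If /d/ were underlying and a rule turned it into [z] before the ERG suffix, 'egg' would also alternate; but it has [d] in both [maŋado] and [maŋad].
Therefore /z/ is basic and [d] is derived by word-final hardening (voiced fricatives become stops word-finally).

/z/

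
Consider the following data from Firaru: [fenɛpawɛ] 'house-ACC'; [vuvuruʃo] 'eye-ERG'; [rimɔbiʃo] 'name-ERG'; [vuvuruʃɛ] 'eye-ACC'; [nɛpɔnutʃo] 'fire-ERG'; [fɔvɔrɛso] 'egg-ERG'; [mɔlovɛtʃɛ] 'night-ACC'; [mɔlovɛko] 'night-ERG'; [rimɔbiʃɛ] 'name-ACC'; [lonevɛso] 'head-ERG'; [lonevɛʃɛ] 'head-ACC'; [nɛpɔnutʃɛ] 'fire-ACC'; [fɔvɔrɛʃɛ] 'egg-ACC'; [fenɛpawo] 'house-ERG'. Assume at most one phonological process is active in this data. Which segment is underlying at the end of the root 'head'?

/s/

The stem for 'head' ends in [s] in [lonevɛso] but [ʃ] in [lonevɛʃɛ].
Compare 'eye', with invariant [ʃ] in [vuvuruʃo] and [vuvuruʃɛ]: an analysis with underlying /ʃ/ and a rule producing [s] before the ERG suffix would wrongly predict alternation here too.
The alternation reflects palatalization before a front vowel: /k/ and /s/ become palato-alveolar [tʃ] and [ʃ] before a front vowel. /s/ is underlying.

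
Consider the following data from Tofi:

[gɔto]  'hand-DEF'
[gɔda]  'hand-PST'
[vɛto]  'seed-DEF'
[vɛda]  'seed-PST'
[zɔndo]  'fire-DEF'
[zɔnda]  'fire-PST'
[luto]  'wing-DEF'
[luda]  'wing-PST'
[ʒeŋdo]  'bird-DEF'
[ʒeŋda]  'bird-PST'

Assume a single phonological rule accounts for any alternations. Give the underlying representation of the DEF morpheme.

/-to/

The DEF suffix surfaces as [-do] and [-to], depending on the final segment of the stem.
The PST suffix, which begins with [d], is invariant after every stem; so [d] is not altered by any rule here.
The DEF suffix is therefore /-to/ underlyingly, with post-nasal voicing: voiceless stops become voiced after a nasal.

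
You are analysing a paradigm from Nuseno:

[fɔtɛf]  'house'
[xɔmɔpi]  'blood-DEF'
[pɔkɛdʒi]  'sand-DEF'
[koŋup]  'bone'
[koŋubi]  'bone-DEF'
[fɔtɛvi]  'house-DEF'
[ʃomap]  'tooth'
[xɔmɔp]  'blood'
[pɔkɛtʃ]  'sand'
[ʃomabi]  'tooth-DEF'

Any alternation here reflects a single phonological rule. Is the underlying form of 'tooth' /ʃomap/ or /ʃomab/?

/ʃomab/

The stem for 'tooth' ends in [b] in [ʃomabi] but [p] in [ʃomap].
Compare 'blood', with invariant [p] in [xɔmɔpi] and [xɔmɔp]: an analysis with underlying /p/ and a rule producing [b] before the DEF suffix would wrongly predict alternation here too.
The alternation reflects word-final obstruent devoicing: voiced obstruents become voiceless word-finally. /b/ is underlying.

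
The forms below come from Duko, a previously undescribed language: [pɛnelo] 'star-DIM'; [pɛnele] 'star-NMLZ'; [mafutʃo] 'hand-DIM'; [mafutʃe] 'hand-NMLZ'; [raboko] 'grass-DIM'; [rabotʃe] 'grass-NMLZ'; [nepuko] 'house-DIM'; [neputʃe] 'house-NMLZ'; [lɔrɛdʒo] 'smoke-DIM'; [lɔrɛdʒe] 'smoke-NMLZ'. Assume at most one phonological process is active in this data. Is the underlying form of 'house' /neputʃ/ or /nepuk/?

In [nepuko] and [neputʃe] the final segment of 'house' alternates: [k] ~ [tʃ].
But 'hand' keeps [tʃ] in both environments ([mafutʃo], [mafutʃe]), so there is no rule changing /tʃ/ to [k] before the DIM suffix.
The underlying segment must be /k/; /k/ becomes palato-alveolar [tʃ] before a front vowel, yielding [tʃ] there.

/nepuk/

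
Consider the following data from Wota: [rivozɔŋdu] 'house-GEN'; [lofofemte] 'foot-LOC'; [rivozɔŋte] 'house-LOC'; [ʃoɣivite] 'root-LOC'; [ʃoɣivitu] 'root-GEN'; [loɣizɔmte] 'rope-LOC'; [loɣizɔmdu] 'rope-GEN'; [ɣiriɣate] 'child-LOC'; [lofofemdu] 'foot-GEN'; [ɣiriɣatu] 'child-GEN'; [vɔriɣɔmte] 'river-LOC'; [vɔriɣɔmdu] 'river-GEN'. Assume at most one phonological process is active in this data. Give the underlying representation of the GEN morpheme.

The GEN morpheme has two allomorphs, [-du] and [-tu].
By contrast the LOC suffix keeps its initial [t] throughout — that segment must be underlying.
The GEN suffix is therefore /-du/ underlyingly, with post-vocalic devoicing: voiced stops become voiceless after a vowel.

/-du/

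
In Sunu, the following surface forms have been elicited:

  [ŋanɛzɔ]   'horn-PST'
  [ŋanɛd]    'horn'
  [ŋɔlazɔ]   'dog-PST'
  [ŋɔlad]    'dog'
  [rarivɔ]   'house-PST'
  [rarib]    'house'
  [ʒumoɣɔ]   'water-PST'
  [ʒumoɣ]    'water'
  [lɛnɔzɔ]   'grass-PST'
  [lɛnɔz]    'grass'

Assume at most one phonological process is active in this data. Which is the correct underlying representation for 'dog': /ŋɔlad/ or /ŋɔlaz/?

/ŋɔlad/

In [ŋɔlazɔ] and [ŋɔlad] the final segment of 'dog' alternates: [z] ~ [d].
The stem 'grass' ([lɛnɔzɔ], [lɛnɔz]) shows [z] unchanged in both environments, so [z] cannot be basic with [d] derived in isolation.
The underlying segment must be /d/; voiced stops become fricatives between vowels, yielding [z] there.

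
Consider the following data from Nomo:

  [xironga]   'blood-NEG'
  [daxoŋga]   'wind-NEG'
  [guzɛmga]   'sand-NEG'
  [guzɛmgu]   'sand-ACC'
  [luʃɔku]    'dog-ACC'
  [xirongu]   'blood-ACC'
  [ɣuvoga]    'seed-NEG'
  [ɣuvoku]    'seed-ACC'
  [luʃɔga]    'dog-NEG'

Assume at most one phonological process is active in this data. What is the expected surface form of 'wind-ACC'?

The ACC suffix surfaces as [-gu] and [-ku], depending on the final segment of the stem.
By contrast the NEG suffix keeps its initial [g] throughout — that segment must be underlying.
So the underlying form is /-ku/, and voiceless stops become voiced after a nasal.
After 'wind', which ends in a nasal, the suffix surfaces as [-gu], giving [daxoŋgu].

[daxoŋgu]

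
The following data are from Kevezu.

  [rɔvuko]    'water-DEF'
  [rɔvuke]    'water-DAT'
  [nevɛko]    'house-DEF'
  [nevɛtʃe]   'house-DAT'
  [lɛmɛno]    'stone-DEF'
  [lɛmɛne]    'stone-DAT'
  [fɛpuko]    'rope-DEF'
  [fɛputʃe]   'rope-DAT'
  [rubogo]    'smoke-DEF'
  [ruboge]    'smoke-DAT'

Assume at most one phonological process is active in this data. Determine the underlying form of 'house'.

The stem for 'house' ends in [k] in [nevɛko] but [tʃ] in [nevɛtʃe].
If /k/ were underlying and a rule turned it into [tʃ] before the DAT suffix, 'water' would also alternate; but it has [k] in both [rɔvuko] and [rɔvuke].
So /tʃ/ is underlying, and a rule of depalatalization — palato-alveolar /tʃ/ becomes [k] when no front vowel follows — gives [k].
So 'house' = /nevɛtʃ/.

/nevɛtʃ/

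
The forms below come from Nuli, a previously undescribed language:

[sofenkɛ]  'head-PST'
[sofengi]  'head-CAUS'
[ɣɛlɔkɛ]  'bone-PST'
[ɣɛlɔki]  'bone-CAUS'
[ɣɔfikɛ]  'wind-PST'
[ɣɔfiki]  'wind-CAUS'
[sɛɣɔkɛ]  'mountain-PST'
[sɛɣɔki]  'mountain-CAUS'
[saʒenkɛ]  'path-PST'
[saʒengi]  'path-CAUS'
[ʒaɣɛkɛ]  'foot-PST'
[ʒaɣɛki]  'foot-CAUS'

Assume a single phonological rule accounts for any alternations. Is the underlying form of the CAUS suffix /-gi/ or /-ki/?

/-gi/

The CAUS suffix surfaces as [-gi] and [-ki], depending on the final segment of the stem.
The PST suffix, which begins with [k], is invariant after every stem; so [k] is not altered by any rule here.
So the underlying form is /-gi/, and voiced stops become voiceless after a vowel.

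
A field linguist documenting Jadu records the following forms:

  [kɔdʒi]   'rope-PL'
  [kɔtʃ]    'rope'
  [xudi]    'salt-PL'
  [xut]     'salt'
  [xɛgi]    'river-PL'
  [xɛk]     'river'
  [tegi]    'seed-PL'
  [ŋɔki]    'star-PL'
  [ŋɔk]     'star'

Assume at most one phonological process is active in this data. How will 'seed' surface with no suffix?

The root 'river' surfaces as [xɛgi] and [xɛk], with a stem-final [g] ~ [k] alternation.
Compare 'star', with invariant [k] in [ŋɔki] and [ŋɔk]: an analysis with underlying /k/ and a rule producing [g] before the PL suffix would wrongly predict alternation here too.
The underlying segment must be /g/; voiced obstruents become voiceless word-finally, yielding [k] there.
The one attested form of 'seed', [tegi], shows underlying /teg/. Applying the same rule word-finally gives [tek].

[tek]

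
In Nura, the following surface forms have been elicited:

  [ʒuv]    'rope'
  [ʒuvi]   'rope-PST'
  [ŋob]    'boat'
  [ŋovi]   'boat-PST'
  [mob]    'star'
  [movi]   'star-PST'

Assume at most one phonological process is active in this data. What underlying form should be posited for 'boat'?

/ŋob/

'boat' shows [b] ~ [v] at the end of the stem ([ŋob] vs [ŋovi]).
Compare 'rope', with invariant [v] in [ʒuv] and [ʒuvi]: an analysis with underlying /v/ and a rule producing [b] in isolation would wrongly predict alternation here too.
The alternation reflects intervocalic spirantization: voiced stops become fricatives between vowels. /b/ is underlying.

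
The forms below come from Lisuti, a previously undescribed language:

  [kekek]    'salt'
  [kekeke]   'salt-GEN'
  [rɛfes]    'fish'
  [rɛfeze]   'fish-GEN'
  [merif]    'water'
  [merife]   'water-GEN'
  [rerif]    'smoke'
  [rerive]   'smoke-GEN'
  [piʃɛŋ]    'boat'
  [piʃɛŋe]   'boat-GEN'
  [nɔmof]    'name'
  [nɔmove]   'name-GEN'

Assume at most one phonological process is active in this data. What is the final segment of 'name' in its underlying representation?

/v/

'name' shows [f] ~ [v] at the end of the stem ([nɔmof] vs [nɔmove]).
Compare 'water', with invariant [f] in [merif] and [merife]: an analysis with underlying /f/ and a rule producing [v] before the GEN suffix would wrongly predict alternation here too.
The underlying segment must be /v/; voiced obstruents become voiceless word-finally, yielding [f] there.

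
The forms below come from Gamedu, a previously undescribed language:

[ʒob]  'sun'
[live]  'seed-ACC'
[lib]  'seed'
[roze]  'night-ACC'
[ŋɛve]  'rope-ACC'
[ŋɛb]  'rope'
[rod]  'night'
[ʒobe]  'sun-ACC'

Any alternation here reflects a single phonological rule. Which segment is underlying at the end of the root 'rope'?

The stem for 'rope' ends in [v] in [ŋɛve] but [b] in [ŋɛb].
If /b/ were underlying and a rule turned it into [v] before the ACC suffix, 'sun' would also alternate; but it has [b] in both [ʒobe] and [ʒob].
The alternation reflects word-final hardening: voiced fricatives become stops word-finally. /v/ is underlying.

/v/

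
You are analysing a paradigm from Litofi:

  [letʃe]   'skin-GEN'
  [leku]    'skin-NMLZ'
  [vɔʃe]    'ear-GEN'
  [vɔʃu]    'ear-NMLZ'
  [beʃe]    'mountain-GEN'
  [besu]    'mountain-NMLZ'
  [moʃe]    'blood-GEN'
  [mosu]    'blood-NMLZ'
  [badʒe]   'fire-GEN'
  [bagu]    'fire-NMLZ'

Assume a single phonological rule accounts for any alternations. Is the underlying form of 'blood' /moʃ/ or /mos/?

In [moʃe] and [mosu] the final segment of 'blood' alternates: [ʃ] ~ [s].
If /ʃ/ were underlying and a rule turned it into [s] before the NMLZ suffix, 'ear' would also alternate; but it has [ʃ] in both [vɔʃe] and [vɔʃu].
The underlying segment must be /s/; /k/, /g/ and /s/ become palato-alveolar [tʃ], [dʒ] and [ʃ] before a front vowel, yielding [ʃ] there.

/mos/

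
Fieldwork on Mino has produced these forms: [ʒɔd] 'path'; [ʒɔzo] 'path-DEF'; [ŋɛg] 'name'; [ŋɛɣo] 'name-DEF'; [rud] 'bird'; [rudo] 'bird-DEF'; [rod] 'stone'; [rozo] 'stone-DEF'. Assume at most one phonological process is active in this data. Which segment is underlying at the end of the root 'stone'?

The stem for 'stone' ends in [d] in [rod] but [z] in [rozo].
Compare 'bird', with invariant [d] in [rud] and [rudo]: an analysis with underlying /d/ and a rule producing [z] before the DEF suffix would wrongly predict alternation here too.
The underlying segment must be /z/; voiced fricatives become stops word-finally, yielding [d] there.

/z/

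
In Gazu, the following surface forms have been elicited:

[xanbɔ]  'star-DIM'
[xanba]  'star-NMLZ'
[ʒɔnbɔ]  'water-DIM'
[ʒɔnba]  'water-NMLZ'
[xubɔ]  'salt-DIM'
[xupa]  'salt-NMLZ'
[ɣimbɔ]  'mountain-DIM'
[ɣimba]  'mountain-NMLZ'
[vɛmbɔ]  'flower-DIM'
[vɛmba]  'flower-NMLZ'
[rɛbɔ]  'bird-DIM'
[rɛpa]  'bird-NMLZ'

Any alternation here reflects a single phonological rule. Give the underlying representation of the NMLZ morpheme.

/-pa/

The NMLZ suffix surfaces as [-ba] and [-pa], depending on the final segment of the stem.
By contrast the DIM suffix keeps its initial [b] throughout — that segment must be underlying.
So the underlying form is /-pa/, and voiceless stops become voiced after a nasal.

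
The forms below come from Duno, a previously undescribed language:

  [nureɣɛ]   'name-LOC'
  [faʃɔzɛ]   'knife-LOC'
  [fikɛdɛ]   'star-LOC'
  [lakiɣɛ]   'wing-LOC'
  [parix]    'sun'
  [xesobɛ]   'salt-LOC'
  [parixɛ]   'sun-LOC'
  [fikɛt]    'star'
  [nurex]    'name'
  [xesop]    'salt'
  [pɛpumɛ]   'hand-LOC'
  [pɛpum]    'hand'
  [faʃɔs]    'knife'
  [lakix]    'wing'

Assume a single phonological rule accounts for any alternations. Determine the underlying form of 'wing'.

In [lakiɣɛ] and [lakix] the final segment of 'wing' alternates: [ɣ] ~ [x].
If /x/ were underlying and a rule turned it into [ɣ] before the LOC suffix, 'sun' would also alternate; but it has [x] in both [parixɛ] and [parix].
The alternation reflects word-final obstruent devoicing: voiced obstruents become voiceless word-finally. /ɣ/ is underlying.

/lakiɣ/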